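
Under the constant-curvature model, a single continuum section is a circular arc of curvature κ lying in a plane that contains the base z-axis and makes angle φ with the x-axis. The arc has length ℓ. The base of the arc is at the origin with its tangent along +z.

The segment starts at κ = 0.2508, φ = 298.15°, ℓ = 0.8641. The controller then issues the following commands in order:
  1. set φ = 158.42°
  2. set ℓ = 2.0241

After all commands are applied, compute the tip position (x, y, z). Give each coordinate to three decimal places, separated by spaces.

initial: κ=0.2508, φ=298.15°, ℓ=0.8641
cmd 1: set φ=158.42° → (κ,φ,ℓ)=(0.2508,158.42°,0.8641) → tip=(-0.0867,0.0343,0.8574)
cmd 2: set ℓ=2.0241 → (κ,φ,ℓ)=(0.2508,158.42°,2.0241) → tip=(-0.4676,0.1849,1.9383)

-0.468 0.185 1.938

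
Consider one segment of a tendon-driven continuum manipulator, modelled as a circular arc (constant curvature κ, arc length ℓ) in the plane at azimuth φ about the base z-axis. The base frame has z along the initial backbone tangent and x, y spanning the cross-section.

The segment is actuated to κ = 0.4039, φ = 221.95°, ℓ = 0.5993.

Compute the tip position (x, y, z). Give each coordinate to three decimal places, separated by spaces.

θ = κ·ℓ = 0.4039 × 0.5993 = 0.24206 rad
ρ = (1 − cos θ)/κ = (1 − 0.97085)/0.4039 = 0.07218
z = sin θ / κ = 0.23970/0.4039 = 0.59346
x = ρ cos φ = 0.07218 × cos(221.95°) = -0.05368
y = ρ sin φ = 0.07218 × sin(221.95°) = -0.04825

-0.054 -0.048 0.593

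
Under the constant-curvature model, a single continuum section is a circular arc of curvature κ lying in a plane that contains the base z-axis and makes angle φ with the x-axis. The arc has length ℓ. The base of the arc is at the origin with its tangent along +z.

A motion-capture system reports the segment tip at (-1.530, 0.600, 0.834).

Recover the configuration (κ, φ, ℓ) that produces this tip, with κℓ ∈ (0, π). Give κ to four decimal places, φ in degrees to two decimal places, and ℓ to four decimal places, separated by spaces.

ρ = √(x²+y²) = √(-1.530² + 0.600²) = 1.64344
φ = atan2(y, x) mod 360° = atan2(0.600, -1.530) = 158.5870°
|p|² = ρ² + z² = 1.64344² + 0.834² = 3.39646
κ = 2ρ / |p|² = 2×1.64344 / 3.39646 = 0.96774
θ = 2·atan2(ρ, z) = 2·atan2(1.64344, 0.834) = 2.20238 rad
ℓ = θ/κ = 2.20238/0.96774 = 2.27580

0.9677 158.59 2.2758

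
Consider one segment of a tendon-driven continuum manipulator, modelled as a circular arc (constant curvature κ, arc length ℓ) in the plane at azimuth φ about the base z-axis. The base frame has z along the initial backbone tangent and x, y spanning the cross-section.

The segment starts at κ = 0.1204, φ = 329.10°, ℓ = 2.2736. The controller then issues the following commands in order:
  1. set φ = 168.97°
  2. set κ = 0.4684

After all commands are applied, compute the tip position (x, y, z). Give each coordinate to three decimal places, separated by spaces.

-1.080 0.211 1.868

initial: κ=0.1204, φ=329.10°, ℓ=2.2736
cmd 1: set φ=168.97° → (κ,φ,ℓ)=(0.1204,168.97°,2.2736) → tip=(-0.3035,0.0592,2.2453)
cmd 2: set κ=0.4684 → (κ,φ,ℓ)=(0.4684,168.97°,2.2736) → tip=(-1.0801,0.2105,1.8676)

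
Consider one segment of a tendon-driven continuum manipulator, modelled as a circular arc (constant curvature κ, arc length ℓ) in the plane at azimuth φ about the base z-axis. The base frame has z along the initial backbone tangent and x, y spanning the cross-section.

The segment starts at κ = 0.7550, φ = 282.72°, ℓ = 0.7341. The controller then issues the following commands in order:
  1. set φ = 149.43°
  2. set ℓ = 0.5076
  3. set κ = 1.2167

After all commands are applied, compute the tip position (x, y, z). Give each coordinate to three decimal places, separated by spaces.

-0.131 0.077 0.476

initial: κ=0.7550, φ=282.72°, ℓ=0.7341
cmd 1: set φ=149.43° → (κ,φ,ℓ)=(0.7550,149.43°,0.7341) → tip=(-0.1707,0.1008,0.6971)
cmd 2: set ℓ=0.5076 → (κ,φ,ℓ)=(0.7550,149.43°,0.5076) → tip=(-0.0827,0.0489,0.4953)
cmd 3: set κ=1.2167 → (κ,φ,ℓ)=(1.2167,149.43°,0.5076) → tip=(-0.1307,0.0772,0.4759)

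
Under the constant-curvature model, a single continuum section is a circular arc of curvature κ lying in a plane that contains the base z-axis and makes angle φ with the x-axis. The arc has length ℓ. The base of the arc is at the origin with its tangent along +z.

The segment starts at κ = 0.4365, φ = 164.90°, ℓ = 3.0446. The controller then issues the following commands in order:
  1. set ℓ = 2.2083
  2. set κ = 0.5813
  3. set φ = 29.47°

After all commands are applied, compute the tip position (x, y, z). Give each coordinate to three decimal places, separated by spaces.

initial: κ=0.4365, φ=164.90°, ℓ=3.0446
cmd 1: set ℓ=2.2083 → (κ,φ,ℓ)=(0.4365,164.90°,2.2083) → tip=(-0.9504,0.2564,1.8819)
cmd 2: set κ=0.5813 → (κ,φ,ℓ)=(0.5813,164.90°,2.2083) → tip=(-1.1906,0.3212,1.6499)
cmd 3: set φ=29.47° → (κ,φ,ℓ)=(0.5813,29.47°,2.2083) → tip=(1.0736,0.6067,1.6499)

1.074 0.607 1.650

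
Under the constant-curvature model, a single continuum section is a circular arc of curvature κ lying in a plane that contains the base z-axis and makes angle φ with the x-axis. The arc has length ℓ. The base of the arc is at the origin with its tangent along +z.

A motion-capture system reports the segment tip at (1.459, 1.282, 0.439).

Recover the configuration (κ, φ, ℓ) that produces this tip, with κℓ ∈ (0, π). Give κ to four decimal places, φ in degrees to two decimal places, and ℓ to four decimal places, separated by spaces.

ρ = √(x²+y²) = √(1.459² + 1.282²) = 1.94222
φ = atan2(y, x) mod 360° = atan2(1.282, 1.459) = 41.3053°
|p|² = ρ² + z² = 1.94222² + 0.439² = 3.96493
κ = 2ρ / |p|² = 2×1.94222 / 3.96493 = 0.97970
θ = 2·atan2(ρ, z) = 2·atan2(1.94222, 0.439) = 2.69700 rad
ℓ = θ/κ = 2.69700/0.97970 = 2.75289

0.9797 41.31 2.7529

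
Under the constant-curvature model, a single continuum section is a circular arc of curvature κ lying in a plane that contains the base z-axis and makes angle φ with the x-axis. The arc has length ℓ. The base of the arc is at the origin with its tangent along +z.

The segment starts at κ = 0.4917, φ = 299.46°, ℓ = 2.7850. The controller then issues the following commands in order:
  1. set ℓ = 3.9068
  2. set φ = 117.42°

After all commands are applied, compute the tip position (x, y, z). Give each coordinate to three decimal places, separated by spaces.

initial: κ=0.4917, φ=299.46°, ℓ=2.7850
cmd 1: set ℓ=3.9068 → (κ,φ,ℓ)=(0.4917,299.46°,3.9068) → tip=(1.3434,-2.3783,1.9103)
cmd 2: set φ=117.42° → (κ,φ,ℓ)=(0.4917,117.42°,3.9068) → tip=(-1.2579,2.4246,1.9103)

-1.258 2.425 1.910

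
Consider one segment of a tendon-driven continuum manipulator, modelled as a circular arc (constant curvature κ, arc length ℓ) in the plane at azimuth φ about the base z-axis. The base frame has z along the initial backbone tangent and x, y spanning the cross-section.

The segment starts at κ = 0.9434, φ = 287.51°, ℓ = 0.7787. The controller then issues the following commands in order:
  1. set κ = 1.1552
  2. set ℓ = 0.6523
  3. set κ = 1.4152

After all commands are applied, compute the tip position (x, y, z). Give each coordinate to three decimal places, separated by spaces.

initial: κ=0.9434, φ=287.51°, ℓ=0.7787
cmd 1: set κ=1.1552 → (κ,φ,ℓ)=(1.1552,287.51°,0.7787) → tip=(0.0985,-0.3121,0.6778)
cmd 2: set ℓ=0.6523 → (κ,φ,ℓ)=(1.1552,287.51°,0.6523) → tip=(0.0705,-0.2235,0.5923)
cmd 3: set κ=1.4152 → (κ,φ,ℓ)=(1.4152,287.51°,0.6523) → tip=(0.0843,-0.2673,0.5635)

0.084 -0.267 0.564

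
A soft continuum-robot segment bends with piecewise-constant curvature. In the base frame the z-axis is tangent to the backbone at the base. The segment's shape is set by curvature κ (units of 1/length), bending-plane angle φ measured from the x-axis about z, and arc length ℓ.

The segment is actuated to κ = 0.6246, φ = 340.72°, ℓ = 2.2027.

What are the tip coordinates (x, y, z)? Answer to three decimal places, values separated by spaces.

θ = κ·ℓ = 0.6246 × 2.2027 = 1.37581 rad
ρ = (1 − cos θ)/κ = (1 − 0.19376)/0.6246 = 1.29082
z = sin θ / κ = 0.98105/0.6246 = 1.57068
x = ρ cos φ = 1.29082 × cos(340.72°) = 1.21842
y = ρ sin φ = 1.29082 × sin(340.72°) = -0.42621

1.218 -0.426 1.571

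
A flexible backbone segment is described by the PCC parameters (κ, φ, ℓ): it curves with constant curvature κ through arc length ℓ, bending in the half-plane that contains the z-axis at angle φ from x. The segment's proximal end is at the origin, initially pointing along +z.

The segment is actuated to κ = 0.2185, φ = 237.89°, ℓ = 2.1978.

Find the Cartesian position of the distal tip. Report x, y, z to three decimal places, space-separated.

θ = κ·ℓ = 0.2185 × 2.1978 = 0.48022 rad
ρ = (1 − cos θ)/κ = (1 − 0.88689)/0.2185 = 0.51765
z = sin θ / κ = 0.46197/0.2185 = 2.11430
x = ρ cos φ = 0.51765 × cos(237.89°) = -0.27515
y = ρ sin φ = 0.51765 × sin(237.89°) = -0.43846

-0.275 -0.438 2.114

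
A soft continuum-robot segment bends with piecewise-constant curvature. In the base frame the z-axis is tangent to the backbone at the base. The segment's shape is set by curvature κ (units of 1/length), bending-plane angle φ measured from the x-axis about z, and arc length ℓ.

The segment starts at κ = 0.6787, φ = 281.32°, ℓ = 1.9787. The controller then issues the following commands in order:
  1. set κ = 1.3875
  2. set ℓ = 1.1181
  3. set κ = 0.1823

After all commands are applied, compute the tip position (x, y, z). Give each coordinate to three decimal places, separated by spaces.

initial: κ=0.6787, φ=281.32°, ℓ=1.9787
cmd 1: set κ=1.3875 → (κ,φ,ℓ)=(1.3875,281.32°,1.9787) → tip=(0.2720,-1.3587,0.2781)
cmd 2: set ℓ=1.1181 → (κ,φ,ℓ)=(1.3875,281.32°,1.1181) → tip=(0.1387,-0.6930,0.7206)
cmd 3: set κ=0.1823 → (κ,φ,ℓ)=(0.1823,281.32°,1.1181) → tip=(0.0223,-0.1113,1.1104)

0.022 -0.111 1.110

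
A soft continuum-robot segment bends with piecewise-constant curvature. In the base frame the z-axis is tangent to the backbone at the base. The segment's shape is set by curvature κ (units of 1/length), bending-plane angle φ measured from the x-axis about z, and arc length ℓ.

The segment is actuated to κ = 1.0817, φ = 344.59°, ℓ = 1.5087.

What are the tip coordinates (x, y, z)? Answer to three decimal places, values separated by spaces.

0.946 -0.261 0.923

θ = κ·ℓ = 1.0817 × 1.5087 = 1.63196 rad
ρ = (1 − cos θ)/κ = (1 − -0.06113)/1.0817 = 0.98098
z = sin θ / κ = 0.99813/1.0817 = 0.92274
x = ρ cos φ = 0.98098 × cos(344.59°) = 0.94571
y = ρ sin φ = 0.98098 × sin(344.59°) = -0.26067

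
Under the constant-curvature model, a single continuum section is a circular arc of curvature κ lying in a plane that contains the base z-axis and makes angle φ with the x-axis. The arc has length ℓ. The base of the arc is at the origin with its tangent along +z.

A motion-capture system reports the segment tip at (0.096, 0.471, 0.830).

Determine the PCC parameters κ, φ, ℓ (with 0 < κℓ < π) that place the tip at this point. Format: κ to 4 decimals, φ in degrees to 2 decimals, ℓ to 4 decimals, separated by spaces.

ρ = √(x²+y²) = √(0.096² + 0.471²) = 0.48068
φ = atan2(y, x) mod 360° = atan2(0.471, 0.096) = 78.4797°
|p|² = ρ² + z² = 0.48068² + 0.830² = 0.91996
κ = 2ρ / |p|² = 2×0.48068 / 0.91996 = 1.04501
θ = 2·atan2(ρ, z) = 2·atan2(0.48068, 0.830) = 1.04988 rad
ℓ = θ/κ = 1.04988/1.04501 = 1.00465

1.0450 78.48 1.0047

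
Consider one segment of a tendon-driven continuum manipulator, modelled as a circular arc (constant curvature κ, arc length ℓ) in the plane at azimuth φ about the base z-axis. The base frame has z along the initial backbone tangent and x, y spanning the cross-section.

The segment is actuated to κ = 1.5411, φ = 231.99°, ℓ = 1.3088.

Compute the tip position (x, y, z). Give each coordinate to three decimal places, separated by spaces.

-0.572 -0.732 0.585

θ = κ·ℓ = 1.5411 × 1.3088 = 2.01699 rad
ρ = (1 − cos θ)/κ = (1 − -0.43154)/1.5411 = 0.92891
z = sin θ / κ = 0.90210/1.5411 = 0.58536
x = ρ cos φ = 0.92891 × cos(231.99°) = -0.57202
y = ρ sin φ = 0.92891 × sin(231.99°) = -0.73189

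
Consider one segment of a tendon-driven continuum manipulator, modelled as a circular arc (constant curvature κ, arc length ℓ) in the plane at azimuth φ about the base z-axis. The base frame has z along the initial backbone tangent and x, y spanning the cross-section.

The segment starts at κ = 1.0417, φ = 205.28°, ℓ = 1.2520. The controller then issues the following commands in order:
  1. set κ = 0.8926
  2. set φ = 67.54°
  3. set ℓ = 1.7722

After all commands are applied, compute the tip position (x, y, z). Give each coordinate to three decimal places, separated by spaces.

initial: κ=1.0417, φ=205.28°, ℓ=1.2520
cmd 1: set κ=0.8926 → (κ,φ,ℓ)=(0.8926,205.28°,1.2520) → tip=(-0.5694,-0.2689,1.0072)
cmd 2: set φ=67.54° → (κ,φ,ℓ)=(0.8926,67.54°,1.2520) → tip=(0.2406,0.5820,1.0072)
cmd 3: set ℓ=1.7722 → (κ,φ,ℓ)=(0.8926,67.54°,1.7722) → tip=(0.4327,1.0468,1.1203)

0.433 1.047 1.120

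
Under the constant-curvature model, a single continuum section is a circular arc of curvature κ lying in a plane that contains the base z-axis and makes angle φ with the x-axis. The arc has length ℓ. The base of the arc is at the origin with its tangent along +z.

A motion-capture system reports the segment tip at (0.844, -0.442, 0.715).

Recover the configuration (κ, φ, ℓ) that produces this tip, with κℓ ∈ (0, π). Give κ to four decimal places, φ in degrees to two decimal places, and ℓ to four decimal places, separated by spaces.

ρ = √(x²+y²) = √(0.844² + -0.442²) = 0.95273
φ = atan2(y, x) mod 360° = atan2(-0.442, 0.844) = 332.3591°
|p|² = ρ² + z² = 0.95273² + 0.715² = 1.41892
κ = 2ρ / |p|² = 2×0.95273 / 1.41892 = 1.34289
θ = 2·atan2(ρ, z) = 2·atan2(0.95273, 0.715) = 1.85399 rad
ℓ = θ/κ = 1.85399/1.34289 = 1.38059

1.3429 332.36 1.3806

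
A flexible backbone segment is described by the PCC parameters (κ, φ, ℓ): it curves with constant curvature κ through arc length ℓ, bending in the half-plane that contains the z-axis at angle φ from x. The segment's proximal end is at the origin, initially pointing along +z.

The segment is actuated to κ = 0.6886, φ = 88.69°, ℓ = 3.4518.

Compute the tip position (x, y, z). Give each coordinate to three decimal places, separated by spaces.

0.057 2.499 1.005

θ = κ·ℓ = 0.6886 × 3.4518 = 2.37691 rad
ρ = (1 − cos θ)/κ = (1 − -0.72160)/0.6886 = 2.50015
z = sin θ / κ = 0.69231/0.6886 = 1.00539
x = ρ cos φ = 2.50015 × cos(88.69°) = 0.05716
y = ρ sin φ = 2.50015 × sin(88.69°) = 2.49949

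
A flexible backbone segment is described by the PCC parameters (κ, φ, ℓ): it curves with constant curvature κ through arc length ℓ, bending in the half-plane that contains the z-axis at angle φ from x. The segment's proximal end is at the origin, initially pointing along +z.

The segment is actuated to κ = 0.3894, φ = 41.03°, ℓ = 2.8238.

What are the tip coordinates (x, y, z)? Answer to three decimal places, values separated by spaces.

θ = κ·ℓ = 0.3894 × 2.8238 = 1.09959 rad
ρ = (1 − cos θ)/κ = (1 − 0.45396)/0.3894 = 1.40225
z = sin θ / κ = 0.89102/0.3894 = 2.28819
x = ρ cos φ = 1.40225 × cos(41.03°) = 1.05781
y = ρ sin φ = 1.40225 × sin(41.03°) = 0.92051

1.058 0.921 2.288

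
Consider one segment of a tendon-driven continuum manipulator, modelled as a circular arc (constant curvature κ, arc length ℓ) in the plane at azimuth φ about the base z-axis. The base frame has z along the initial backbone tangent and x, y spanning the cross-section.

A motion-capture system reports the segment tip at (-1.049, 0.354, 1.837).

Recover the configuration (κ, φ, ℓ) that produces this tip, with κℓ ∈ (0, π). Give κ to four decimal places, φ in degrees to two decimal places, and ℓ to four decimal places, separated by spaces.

ρ = √(x²+y²) = √(-1.049² + 0.354²) = 1.10712
φ = atan2(y, x) mod 360° = atan2(0.354, -1.049) = 161.3523°
|p|² = ρ² + z² = 1.10712² + 1.837² = 4.60029
κ = 2ρ / |p|² = 2×1.10712 / 4.60029 = 0.48133
θ = 2·atan2(ρ, z) = 2·atan2(1.10712, 1.837) = 1.08477 rad
ℓ = θ/κ = 1.08477/0.48133 = 2.25371

0.4813 161.35 2.2537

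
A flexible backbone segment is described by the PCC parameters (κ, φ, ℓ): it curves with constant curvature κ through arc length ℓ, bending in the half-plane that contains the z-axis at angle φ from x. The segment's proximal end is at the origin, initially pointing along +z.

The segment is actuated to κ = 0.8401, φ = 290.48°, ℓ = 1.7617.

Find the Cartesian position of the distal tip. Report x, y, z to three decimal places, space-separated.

0.379 -1.014 1.185

θ = κ·ℓ = 0.8401 × 1.7617 = 1.48000 rad
ρ = (1 − cos θ)/κ = (1 − 0.09067)/0.8401 = 1.08241
z = sin θ / κ = 0.99588/0.8401 = 1.18543
x = ρ cos φ = 1.08241 × cos(290.48°) = 0.37871
y = ρ sin φ = 1.08241 × sin(290.48°) = -1.01400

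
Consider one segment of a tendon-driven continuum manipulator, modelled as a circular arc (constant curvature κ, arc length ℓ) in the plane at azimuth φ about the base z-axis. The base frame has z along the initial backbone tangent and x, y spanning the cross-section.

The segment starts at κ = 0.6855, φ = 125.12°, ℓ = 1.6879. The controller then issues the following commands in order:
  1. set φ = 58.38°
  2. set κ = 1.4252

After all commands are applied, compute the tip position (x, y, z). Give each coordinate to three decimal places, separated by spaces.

0.641 1.040 0.471

initial: κ=0.6855, φ=125.12°, ℓ=1.6879
cmd 1: set φ=58.38° → (κ,φ,ℓ)=(0.6855,58.38°,1.6879) → tip=(0.4573,0.7428,1.3357)
cmd 2: set κ=1.4252 → (κ,φ,ℓ)=(1.4252,58.38°,1.6879) → tip=(0.6405,1.0403,0.4710)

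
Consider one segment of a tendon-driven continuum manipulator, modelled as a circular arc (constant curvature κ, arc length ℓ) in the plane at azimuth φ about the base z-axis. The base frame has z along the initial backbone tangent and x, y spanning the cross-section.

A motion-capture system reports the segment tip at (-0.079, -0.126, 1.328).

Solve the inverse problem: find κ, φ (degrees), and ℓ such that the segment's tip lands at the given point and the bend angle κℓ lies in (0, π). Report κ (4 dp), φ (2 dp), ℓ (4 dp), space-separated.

0.1666 237.91 1.3391

ρ = √(x²+y²) = √(-0.079² + -0.126²) = 0.14872
φ = atan2(y, x) mod 360° = atan2(-0.126, -0.079) = 237.9129°
|p|² = ρ² + z² = 0.14872² + 1.328² = 1.78570
κ = 2ρ / |p|² = 2×0.14872 / 1.78570 = 0.16657
θ = 2·atan2(ρ, z) = 2·atan2(0.14872, 1.328) = 0.22304 rad
ℓ = θ/κ = 0.22304/0.16657 = 1.33908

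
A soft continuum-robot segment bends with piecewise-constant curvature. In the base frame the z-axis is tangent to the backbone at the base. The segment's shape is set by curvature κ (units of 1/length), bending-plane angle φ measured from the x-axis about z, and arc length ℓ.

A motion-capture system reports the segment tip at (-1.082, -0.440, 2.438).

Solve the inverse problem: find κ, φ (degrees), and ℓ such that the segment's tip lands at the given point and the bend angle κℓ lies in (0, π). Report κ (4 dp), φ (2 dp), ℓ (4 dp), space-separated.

ρ = √(x²+y²) = √(-1.082² + -0.440²) = 1.16804
φ = atan2(y, x) mod 360° = atan2(-0.440, -1.082) = 202.1293°
|p|² = ρ² + z² = 1.16804² + 2.438² = 7.30817
κ = 2ρ / |p|² = 2×1.16804 / 7.30817 = 0.31965
θ = 2·atan2(ρ, z) = 2·atan2(1.16804, 2.438) = 0.89357 rad
ℓ = θ/κ = 0.89357/0.31965 = 2.79544

0.3197 202.13 2.7954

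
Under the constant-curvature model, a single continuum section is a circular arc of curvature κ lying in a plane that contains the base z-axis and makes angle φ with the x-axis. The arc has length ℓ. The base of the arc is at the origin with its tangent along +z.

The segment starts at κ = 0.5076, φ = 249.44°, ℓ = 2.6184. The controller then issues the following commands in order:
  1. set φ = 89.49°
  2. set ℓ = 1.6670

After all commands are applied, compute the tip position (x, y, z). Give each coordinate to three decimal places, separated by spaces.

0.006 0.664 1.475

initial: κ=0.5076, φ=249.44°, ℓ=2.6184
cmd 1: set φ=89.49° → (κ,φ,ℓ)=(0.5076,89.49°,2.6184) → tip=(0.0133,1.4985,1.9128)
cmd 2: set ℓ=1.6670 → (κ,φ,ℓ)=(0.5076,89.49°,1.6670) → tip=(0.0059,0.6642,1.4751)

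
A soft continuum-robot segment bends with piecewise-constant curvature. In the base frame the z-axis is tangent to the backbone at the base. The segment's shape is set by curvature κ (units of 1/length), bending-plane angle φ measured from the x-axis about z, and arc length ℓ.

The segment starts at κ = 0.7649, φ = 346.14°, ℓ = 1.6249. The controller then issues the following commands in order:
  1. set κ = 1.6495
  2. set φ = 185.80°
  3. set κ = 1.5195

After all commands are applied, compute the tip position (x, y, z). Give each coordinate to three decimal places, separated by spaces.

-1.167 -0.119 0.410

initial: κ=0.7649, φ=346.14°, ℓ=1.6249
cmd 1: set κ=1.6495 → (κ,φ,ℓ)=(1.6495,346.14°,1.6249) → tip=(1.1157,-0.2753,0.2699)
cmd 2: set φ=185.80° → (κ,φ,ℓ)=(1.6495,185.80°,1.6249) → tip=(-1.1432,-0.1161,0.2699)
cmd 3: set κ=1.5195 → (κ,φ,ℓ)=(1.5195,185.80°,1.6249) → tip=(-1.1669,-0.1185,0.4100)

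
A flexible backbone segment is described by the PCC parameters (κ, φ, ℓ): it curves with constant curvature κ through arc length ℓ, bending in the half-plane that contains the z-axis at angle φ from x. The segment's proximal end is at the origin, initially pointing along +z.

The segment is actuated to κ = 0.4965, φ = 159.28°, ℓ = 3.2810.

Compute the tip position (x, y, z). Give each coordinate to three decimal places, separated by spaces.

θ = κ·ℓ = 0.4965 × 3.2810 = 1.62902 rad
ρ = (1 − cos θ)/κ = (1 − -0.05819)/0.4965 = 2.13129
z = sin θ / κ = 0.99831/0.4965 = 2.01069
x = ρ cos φ = 2.13129 × cos(159.28°) = -1.99344
y = ρ sin φ = 2.13129 × sin(159.28°) = 0.75405

-1.993 0.754 2.011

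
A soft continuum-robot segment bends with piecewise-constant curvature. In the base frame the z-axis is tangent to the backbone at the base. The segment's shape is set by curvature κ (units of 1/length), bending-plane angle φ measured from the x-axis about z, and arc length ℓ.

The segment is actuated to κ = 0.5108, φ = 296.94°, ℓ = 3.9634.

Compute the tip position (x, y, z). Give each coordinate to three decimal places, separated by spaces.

1.276 -2.510 1.760

θ = κ·ℓ = 0.5108 × 3.9634 = 2.02450 rad
ρ = (1 − cos θ)/κ = (1 − -0.43830)/0.5108 = 2.81578
z = sin θ / κ = 0.89883/0.5108 = 1.75965
x = ρ cos φ = 2.81578 × cos(296.94°) = 1.27571
y = ρ sin φ = 2.81578 × sin(296.94°) = -2.51022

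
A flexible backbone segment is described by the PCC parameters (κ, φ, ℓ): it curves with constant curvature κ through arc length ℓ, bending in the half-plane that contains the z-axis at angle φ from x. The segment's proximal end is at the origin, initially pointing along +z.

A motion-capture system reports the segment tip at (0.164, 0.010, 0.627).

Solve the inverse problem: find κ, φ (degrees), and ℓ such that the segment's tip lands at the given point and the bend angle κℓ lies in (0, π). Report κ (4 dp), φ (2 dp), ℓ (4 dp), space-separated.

ρ = √(x²+y²) = √(0.164² + 0.010²) = 0.16430
φ = atan2(y, x) mod 360° = atan2(0.010, 0.164) = 3.4893°
|p|² = ρ² + z² = 0.16430² + 0.627² = 0.42013
κ = 2ρ / |p|² = 2×0.16430 / 0.42013 = 0.78217
θ = 2·atan2(ρ, z) = 2·atan2(0.16430, 0.627) = 0.51257 rad
ℓ = θ/κ = 0.51257/0.78217 = 0.65532

0.7822 3.49 0.6553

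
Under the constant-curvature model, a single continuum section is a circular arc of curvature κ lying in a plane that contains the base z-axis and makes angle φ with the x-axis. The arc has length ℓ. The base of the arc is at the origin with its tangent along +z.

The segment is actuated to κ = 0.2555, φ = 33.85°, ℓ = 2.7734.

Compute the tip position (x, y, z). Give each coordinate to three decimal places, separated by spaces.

θ = κ·ℓ = 0.2555 × 2.7734 = 0.70860 rad
ρ = (1 − cos θ)/κ = (1 − 0.75927)/0.2555 = 0.94219
z = sin θ / κ = 0.65077/0.2555 = 2.54706
x = ρ cos φ = 0.94219 × cos(33.85°) = 0.78248
y = ρ sin φ = 0.94219 × sin(33.85°) = 0.52482

0.782 0.525 2.547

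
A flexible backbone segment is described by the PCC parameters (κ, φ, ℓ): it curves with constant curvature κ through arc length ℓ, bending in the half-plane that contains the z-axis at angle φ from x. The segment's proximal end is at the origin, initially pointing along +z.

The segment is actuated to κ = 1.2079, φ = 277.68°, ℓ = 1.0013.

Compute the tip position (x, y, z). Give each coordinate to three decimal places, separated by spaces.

θ = κ·ℓ = 1.2079 × 1.0013 = 1.20947 rad
ρ = (1 − cos θ)/κ = (1 − 0.35351)/1.2079 = 0.53521
z = sin θ / κ = 0.93543/1.2079 = 0.77443
x = ρ cos φ = 0.53521 × cos(277.68°) = 0.07153
y = ρ sin φ = 0.53521 × sin(277.68°) = -0.53041

0.072 -0.530 0.774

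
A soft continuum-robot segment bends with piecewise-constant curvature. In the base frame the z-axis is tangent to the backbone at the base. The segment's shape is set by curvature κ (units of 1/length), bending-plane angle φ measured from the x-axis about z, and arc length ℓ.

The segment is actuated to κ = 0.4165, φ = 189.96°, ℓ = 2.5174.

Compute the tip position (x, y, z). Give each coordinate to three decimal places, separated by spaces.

-1.185 -0.208 2.081

θ = κ·ℓ = 0.4165 × 2.5174 = 1.04850 rad
ρ = (1 − cos θ)/κ = (1 − 0.49887)/0.4165 = 1.20318
z = sin θ / κ = 0.86667/0.4165 = 2.08085
x = ρ cos φ = 1.20318 × cos(189.96°) = -1.18505
y = ρ sin φ = 1.20318 × sin(189.96°) = -0.20810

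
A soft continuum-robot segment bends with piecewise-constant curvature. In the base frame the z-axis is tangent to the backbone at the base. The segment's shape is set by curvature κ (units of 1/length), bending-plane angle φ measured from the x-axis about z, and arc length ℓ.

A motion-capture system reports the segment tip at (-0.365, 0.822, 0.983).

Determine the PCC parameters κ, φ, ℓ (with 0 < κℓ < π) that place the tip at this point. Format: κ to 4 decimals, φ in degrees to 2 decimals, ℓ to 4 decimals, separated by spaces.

ρ = √(x²+y²) = √(-0.365² + 0.822²) = 0.89939
φ = atan2(y, x) mod 360° = atan2(0.822, -0.365) = 113.9431°
|p|² = ρ² + z² = 0.89939² + 0.983² = 1.77520
κ = 2ρ / |p|² = 2×0.89939 / 1.77520 = 1.01329
θ = 2·atan2(ρ, z) = 2·atan2(0.89939, 0.983) = 1.48202 rad
ℓ = θ/κ = 1.48202/1.01329 = 1.46259

1.0133 113.94 1.4626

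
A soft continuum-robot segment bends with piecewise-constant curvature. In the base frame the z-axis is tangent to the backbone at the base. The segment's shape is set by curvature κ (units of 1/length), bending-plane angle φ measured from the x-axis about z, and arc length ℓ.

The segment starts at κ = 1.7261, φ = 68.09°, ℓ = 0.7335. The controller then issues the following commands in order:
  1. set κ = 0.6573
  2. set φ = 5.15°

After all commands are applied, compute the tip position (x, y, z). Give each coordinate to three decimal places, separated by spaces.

initial: κ=1.7261, φ=68.09°, ℓ=0.7335
cmd 1: set κ=0.6573 → (κ,φ,ℓ)=(0.6573,68.09°,0.7335) → tip=(0.0647,0.1609,0.7054)
cmd 2: set φ=5.15° → (κ,φ,ℓ)=(0.6573,5.15°,0.7335) → tip=(0.1727,0.0156,0.7054)

0.173 0.016 0.705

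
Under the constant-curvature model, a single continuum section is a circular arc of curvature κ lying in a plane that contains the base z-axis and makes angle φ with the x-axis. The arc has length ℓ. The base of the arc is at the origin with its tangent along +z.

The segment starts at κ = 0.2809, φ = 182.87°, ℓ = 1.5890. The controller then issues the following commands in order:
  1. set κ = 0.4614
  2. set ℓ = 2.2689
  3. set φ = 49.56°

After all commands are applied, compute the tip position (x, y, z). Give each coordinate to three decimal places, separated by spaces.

0.703 0.824 1.877

initial: κ=0.2809, φ=182.87°, ℓ=1.5890
cmd 1: set κ=0.4614 → (κ,φ,ℓ)=(0.4614,182.87°,1.5890) → tip=(-0.5562,-0.0279,1.4504)
cmd 2: set ℓ=2.2689 → (κ,φ,ℓ)=(0.4614,182.87°,2.2689) → tip=(-1.0817,-0.0542,1.8766)
cmd 3: set φ=49.56° → (κ,φ,ℓ)=(0.4614,49.56°,2.2689) → tip=(0.7025,0.8243,1.8766)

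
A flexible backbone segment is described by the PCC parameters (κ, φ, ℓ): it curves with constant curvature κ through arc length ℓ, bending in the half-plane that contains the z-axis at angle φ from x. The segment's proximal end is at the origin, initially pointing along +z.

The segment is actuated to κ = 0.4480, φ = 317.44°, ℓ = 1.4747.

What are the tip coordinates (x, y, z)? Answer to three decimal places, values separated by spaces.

θ = κ·ℓ = 0.4480 × 1.4747 = 0.66067 rad
ρ = (1 − cos θ)/κ = (1 − 0.78958)/0.4480 = 0.46968
z = sin θ / κ = 0.61364/0.4480 = 1.36974
x = ρ cos φ = 0.46968 × cos(317.44°) = 0.34595
y = ρ sin φ = 0.46968 × sin(317.44°) = -0.31767

0.346 -0.318 1.370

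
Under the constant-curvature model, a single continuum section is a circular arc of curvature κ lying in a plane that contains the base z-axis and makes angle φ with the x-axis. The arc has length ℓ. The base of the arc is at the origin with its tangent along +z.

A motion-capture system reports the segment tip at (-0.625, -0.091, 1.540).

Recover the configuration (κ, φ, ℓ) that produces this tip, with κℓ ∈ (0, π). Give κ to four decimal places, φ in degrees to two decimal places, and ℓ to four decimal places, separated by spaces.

ρ = √(x²+y²) = √(-0.625² + -0.091²) = 0.63159
φ = atan2(y, x) mod 360° = atan2(-0.091, -0.625) = 188.2841°
|p|² = ρ² + z² = 0.63159² + 1.540² = 2.77051
κ = 2ρ / |p|² = 2×0.63159 / 2.77051 = 0.45594
θ = 2·atan2(ρ, z) = 2·atan2(0.63159, 1.540) = 0.77841 rad
ℓ = θ/κ = 0.77841/0.45594 = 1.70726

0.4559 188.28 1.7073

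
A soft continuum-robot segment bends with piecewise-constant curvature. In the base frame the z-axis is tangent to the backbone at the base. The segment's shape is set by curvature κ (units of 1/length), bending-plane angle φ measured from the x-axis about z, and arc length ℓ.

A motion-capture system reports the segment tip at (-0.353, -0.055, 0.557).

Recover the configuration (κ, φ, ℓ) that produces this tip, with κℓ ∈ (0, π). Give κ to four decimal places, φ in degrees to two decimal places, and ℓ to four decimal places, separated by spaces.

1.6318 188.86 0.6990

ρ = √(x²+y²) = √(-0.353² + -0.055²) = 0.35726
φ = atan2(y, x) mod 360° = atan2(-0.055, -0.353) = 188.8559°
|p|² = ρ² + z² = 0.35726² + 0.557² = 0.43788
κ = 2ρ / |p|² = 2×0.35726 / 0.43788 = 1.63176
θ = 2·atan2(ρ, z) = 2·atan2(0.35726, 0.557) = 1.14061 rad
ℓ = θ/κ = 1.14061/1.63176 = 0.69901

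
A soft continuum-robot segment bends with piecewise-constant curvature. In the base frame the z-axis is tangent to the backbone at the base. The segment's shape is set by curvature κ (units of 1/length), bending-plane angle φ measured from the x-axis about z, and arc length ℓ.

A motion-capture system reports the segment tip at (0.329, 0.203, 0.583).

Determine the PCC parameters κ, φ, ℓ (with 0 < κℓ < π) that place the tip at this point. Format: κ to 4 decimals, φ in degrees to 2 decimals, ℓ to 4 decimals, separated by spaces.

ρ = √(x²+y²) = √(0.329² + 0.203²) = 0.38659
φ = atan2(y, x) mod 360° = atan2(0.203, 0.329) = 31.6755°
|p|² = ρ² + z² = 0.38659² + 0.583² = 0.48934
κ = 2ρ / |p|² = 2×0.38659 / 0.48934 = 1.58004
θ = 2·atan2(ρ, z) = 2·atan2(0.38659, 0.583) = 1.17106 rad
ℓ = θ/κ = 1.17106/1.58004 = 0.74116

1.5800 31.68 0.7412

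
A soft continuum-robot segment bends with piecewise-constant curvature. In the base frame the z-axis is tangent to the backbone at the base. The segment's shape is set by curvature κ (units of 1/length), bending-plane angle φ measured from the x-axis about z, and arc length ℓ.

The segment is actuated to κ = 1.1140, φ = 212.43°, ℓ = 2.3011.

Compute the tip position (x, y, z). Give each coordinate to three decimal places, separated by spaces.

θ = κ·ℓ = 1.1140 × 2.3011 = 2.56343 rad
ρ = (1 − cos θ)/κ = (1 − -0.83747)/1.1140 = 1.64943
z = sin θ / κ = 0.54649/1.1140 = 0.49057
x = ρ cos φ = 1.64943 × cos(212.43°) = -1.39220
y = ρ sin φ = 1.64943 × sin(212.43°) = -0.88454

-1.392 -0.885 0.491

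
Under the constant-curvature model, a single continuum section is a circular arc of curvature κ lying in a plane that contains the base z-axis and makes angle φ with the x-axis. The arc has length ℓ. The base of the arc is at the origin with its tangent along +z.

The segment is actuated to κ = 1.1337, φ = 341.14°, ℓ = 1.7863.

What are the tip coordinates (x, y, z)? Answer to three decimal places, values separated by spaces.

θ = κ·ℓ = 1.1337 × 1.7863 = 2.02513 rad
ρ = (1 − cos θ)/κ = (1 − -0.43886)/1.1337 = 1.26917
z = sin θ / κ = 0.89855/1.1337 = 0.79259
x = ρ cos φ = 1.26917 × cos(341.14°) = 1.20103
y = ρ sin φ = 1.26917 × sin(341.14°) = -0.41027

1.201 -0.410 0.793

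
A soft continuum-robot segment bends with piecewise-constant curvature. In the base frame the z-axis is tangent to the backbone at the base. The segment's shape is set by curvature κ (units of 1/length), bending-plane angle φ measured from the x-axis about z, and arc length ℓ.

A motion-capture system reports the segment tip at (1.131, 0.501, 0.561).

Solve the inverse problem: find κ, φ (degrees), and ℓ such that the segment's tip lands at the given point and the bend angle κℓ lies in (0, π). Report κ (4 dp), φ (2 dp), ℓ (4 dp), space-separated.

ρ = √(x²+y²) = √(1.131² + 0.501²) = 1.23700
φ = atan2(y, x) mod 360° = atan2(0.501, 1.131) = 23.8919°
|p|² = ρ² + z² = 1.23700² + 0.561² = 1.84488
κ = 2ρ / |p|² = 2×1.23700 / 1.84488 = 1.34100
θ = 2·atan2(ρ, z) = 2·atan2(1.23700, 0.561) = 2.29004 rad
ℓ = θ/κ = 2.29004/1.34100 = 1.70771

1.3410 23.89 1.7077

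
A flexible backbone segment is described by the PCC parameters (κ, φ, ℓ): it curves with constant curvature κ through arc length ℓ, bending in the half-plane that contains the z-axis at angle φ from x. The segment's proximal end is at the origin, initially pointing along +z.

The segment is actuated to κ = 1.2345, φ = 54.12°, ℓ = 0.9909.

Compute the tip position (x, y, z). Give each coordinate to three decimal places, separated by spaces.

θ = κ·ℓ = 1.2345 × 0.9909 = 1.22327 rad
ρ = (1 − cos θ)/κ = (1 − 0.34058)/1.2345 = 0.53416
z = sin θ / κ = 0.94022/1.2345 = 0.76162
x = ρ cos φ = 0.53416 × cos(54.12°) = 0.31307
y = ρ sin φ = 0.53416 × sin(54.12°) = 0.43280

0.313 0.433 0.762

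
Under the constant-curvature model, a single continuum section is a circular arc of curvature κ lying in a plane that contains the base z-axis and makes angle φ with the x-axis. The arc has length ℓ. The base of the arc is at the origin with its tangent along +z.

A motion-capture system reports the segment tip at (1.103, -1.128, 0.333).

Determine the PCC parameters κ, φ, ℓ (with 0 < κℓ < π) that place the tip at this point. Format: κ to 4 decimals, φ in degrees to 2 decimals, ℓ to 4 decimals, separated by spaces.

1.2136 314.36 2.2458

ρ = √(x²+y²) = √(1.103² + -1.128²) = 1.57765
φ = atan2(y, x) mod 360° = atan2(-1.128, 1.103) = 314.3580°
|p|² = ρ² + z² = 1.57765² + 0.333² = 2.59988
κ = 2ρ / |p|² = 2×1.57765 / 2.59988 = 1.21364
θ = 2·atan2(ρ, z) = 2·atan2(1.57765, 0.333) = 2.72555 rad
ℓ = θ/κ = 2.72555/1.21364 = 2.24578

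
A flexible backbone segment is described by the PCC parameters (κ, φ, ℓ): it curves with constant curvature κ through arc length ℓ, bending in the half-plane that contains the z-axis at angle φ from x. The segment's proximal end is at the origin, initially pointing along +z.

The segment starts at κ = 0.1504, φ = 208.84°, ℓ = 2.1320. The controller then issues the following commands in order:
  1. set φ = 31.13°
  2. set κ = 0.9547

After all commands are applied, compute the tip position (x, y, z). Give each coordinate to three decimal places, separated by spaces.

initial: κ=0.1504, φ=208.84°, ℓ=2.1320
cmd 1: set φ=31.13° → (κ,φ,ℓ)=(0.1504,31.13°,2.1320) → tip=(0.2901,0.1752,2.0957)
cmd 2: set κ=0.9547 → (κ,φ,ℓ)=(0.9547,31.13°,2.1320) → tip=(1.2984,0.7842,0.9364)

1.298 0.784 0.936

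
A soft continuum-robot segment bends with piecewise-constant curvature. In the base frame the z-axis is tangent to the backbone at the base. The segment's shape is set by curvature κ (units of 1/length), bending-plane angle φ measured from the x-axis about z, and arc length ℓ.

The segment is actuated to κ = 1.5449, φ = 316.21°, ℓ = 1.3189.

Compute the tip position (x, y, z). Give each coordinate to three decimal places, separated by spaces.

0.678 -0.650 0.578

θ = κ·ℓ = 1.5449 × 1.3189 = 2.03757 rad
ρ = (1 − cos θ)/κ = (1 − -0.45001)/1.5449 = 0.93858
z = sin θ / κ = 0.89303/1.5449 = 0.57805
x = ρ cos φ = 0.93858 × cos(316.21°) = 0.67754
y = ρ sin φ = 0.93858 × sin(316.21°) = -0.64951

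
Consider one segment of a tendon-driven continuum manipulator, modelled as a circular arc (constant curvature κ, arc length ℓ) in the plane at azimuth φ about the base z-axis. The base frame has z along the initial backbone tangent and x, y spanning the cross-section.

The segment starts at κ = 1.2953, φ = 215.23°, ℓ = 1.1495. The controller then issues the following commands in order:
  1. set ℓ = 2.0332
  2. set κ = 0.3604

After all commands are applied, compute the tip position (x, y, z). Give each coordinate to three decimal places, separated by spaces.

-0.582 -0.411 1.856

initial: κ=1.2953, φ=215.23°, ℓ=1.1495
cmd 1: set ℓ=2.0332 → (κ,φ,ℓ)=(1.2953,215.23°,2.0332) → tip=(-1.1816,-0.8345,0.3755)
cmd 2: set κ=0.3604 → (κ,φ,ℓ)=(0.3604,215.23°,2.0332) → tip=(-0.5817,-0.4108,1.8561)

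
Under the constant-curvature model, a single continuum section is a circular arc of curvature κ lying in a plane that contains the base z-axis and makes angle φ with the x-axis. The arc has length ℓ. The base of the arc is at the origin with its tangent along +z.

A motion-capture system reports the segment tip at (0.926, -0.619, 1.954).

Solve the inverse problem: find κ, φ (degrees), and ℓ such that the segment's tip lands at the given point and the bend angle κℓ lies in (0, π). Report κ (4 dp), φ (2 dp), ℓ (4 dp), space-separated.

0.4404 326.24 2.3530

ρ = √(x²+y²) = √(0.926² + -0.619²) = 1.11384
φ = atan2(y, x) mod 360° = atan2(-0.619, 0.926) = 326.2386°
|p|² = ρ² + z² = 1.11384² + 1.954² = 5.05875
κ = 2ρ / |p|² = 2×1.11384 / 5.05875 = 0.44036
θ = 2·atan2(ρ, z) = 2·atan2(1.11384, 1.954) = 1.03618 rad
ℓ = θ/κ = 1.03618/0.44036 = 2.35303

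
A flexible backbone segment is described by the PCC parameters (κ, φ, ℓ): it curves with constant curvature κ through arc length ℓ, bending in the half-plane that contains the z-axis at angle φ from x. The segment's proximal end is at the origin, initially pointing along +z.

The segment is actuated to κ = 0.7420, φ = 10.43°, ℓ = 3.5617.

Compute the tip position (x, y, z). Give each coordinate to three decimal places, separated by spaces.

2.489 0.458 0.645

θ = κ·ℓ = 0.7420 × 3.5617 = 2.64278 rad
ρ = (1 − cos θ)/κ = (1 − -0.87815)/0.7420 = 2.53120
z = sin θ / κ = 0.47838/0.7420 = 0.64472
x = ρ cos φ = 2.53120 × cos(10.43°) = 2.48938
y = ρ sin φ = 2.53120 × sin(10.43°) = 0.45823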